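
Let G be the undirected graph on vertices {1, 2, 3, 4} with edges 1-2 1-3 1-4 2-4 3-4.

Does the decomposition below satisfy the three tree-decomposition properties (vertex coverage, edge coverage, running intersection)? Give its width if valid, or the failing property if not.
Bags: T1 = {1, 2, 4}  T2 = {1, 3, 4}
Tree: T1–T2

Every vertex of G appears in some bag (union = {1, 2, 3, 4}); every edge is covered by a bag; and for each vertex v the set of bags containing v is connected in the bag tree. The decomposition is therefore valid. The largest bag has 3 vertices, so the width is 2.

Yes; width 2.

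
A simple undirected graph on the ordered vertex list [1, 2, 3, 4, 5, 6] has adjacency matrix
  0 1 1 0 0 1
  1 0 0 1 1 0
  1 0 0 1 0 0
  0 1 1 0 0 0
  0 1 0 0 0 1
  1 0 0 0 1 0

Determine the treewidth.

2

A width-2 tree decomposition is:
Bags: B1 = {1, 5, 6}  B2 = {1, 2, 5}  B3 = {1, 2, 3}  B4 = {2, 3, 4}
Tree: B1–B2, B2–B3, B3–B4
Each bag holds 3 vertices, so the decomposition has width 2, which upper-bounds the treewidth. The edges 6–5–2–1–6 form a cycle, so G is not a tree and its treewidth is at least 2. Therefore the treewidth is 2.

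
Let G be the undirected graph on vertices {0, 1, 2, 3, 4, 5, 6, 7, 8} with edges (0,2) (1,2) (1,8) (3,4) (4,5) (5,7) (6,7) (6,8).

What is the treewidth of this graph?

1

A width-1 tree decomposition is:
Bags: B1 = {3, 4}  B2 = {4, 5}  B3 = {5, 7}  B4 = {6, 7}  B5 = {6, 8}  B6 = {1, 8}  B7 = {1, 2}  B8 = {0, 2}
Tree: B1–B2, B2–B3, B3–B4, B4–B5, B5–B6, B6–B7, B7–B8
The largest bag has 2 vertices, giving width 1; this decomposition certifies tw(G) ≤ 1. Any graph with an edge has treewidth ≥ 1, and G has the edge 3–4. Therefore the treewidth is 1.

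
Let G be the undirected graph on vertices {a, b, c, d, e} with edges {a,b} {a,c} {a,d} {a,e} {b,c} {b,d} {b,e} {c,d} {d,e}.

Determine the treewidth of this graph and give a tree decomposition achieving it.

Treewidth 3.
One such decomposition:
Bags: B1 = {a, b, c, d}  B2 = {a, b, d, e}
Tree: B1–B2

The largest bag has 4 vertices, giving width 3; this decomposition certifies tw(G) ≤ 3. On the other hand G contains the 4-clique {a, b, d, e}. A clique must lie in a single bag of any decomposition, so no decomposition can have width below 3. The upper and lower bounds meet at 3, so that is the treewidth.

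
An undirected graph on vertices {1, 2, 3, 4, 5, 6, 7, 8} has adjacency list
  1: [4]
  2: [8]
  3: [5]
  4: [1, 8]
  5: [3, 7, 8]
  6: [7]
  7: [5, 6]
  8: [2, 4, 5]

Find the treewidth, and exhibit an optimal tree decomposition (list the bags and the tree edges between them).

Every bag has size at most 2, so the width is 2 − 1 = 1 and tw(G) ≤ 1. G has an edge, so its treewidth is at least 1. The upper and lower bounds meet at 1, so that is the treewidth.

Treewidth 1.
One optimal decomposition is:
Bags: B1 = {5, 8}  B2 = {5, 7}  B3 = {3, 5}  B4 = {4, 8}  B5 = {1, 4}  B6 = {2, 8}  B7 = {6, 7}
Tree: B1–B2, B1–B3, B1–B4, B4–B5, B4–B6, B2–B7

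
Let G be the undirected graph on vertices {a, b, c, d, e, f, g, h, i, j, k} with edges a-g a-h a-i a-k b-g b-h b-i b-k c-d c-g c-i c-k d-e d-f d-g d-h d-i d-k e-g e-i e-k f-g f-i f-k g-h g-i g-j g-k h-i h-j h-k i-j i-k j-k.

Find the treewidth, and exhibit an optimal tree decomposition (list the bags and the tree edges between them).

Each bag holds 5 vertices, so the decomposition has width 4, which upper-bounds the treewidth. On the other hand G contains the 5-clique {d, e, g, i, k}. A clique must lie in a single bag of any decomposition, so no decomposition can have width below 4. The upper and lower bounds meet at 4, so that is the treewidth.

Treewidth 4.
One optimal decomposition is:
Bags: B1 = {b, g, h, i, k}  B2 = {d, g, h, i, k}  B3 = {a, g, h, i, k}  B4 = {d, e, g, i, k}  B5 = {g, h, i, j, k}  B6 = {c, d, g, i, k}  B7 = {d, f, g, i, k}
Tree: B1–B2, B2–B3, B2–B4, B1–B5, B2–B6, B2–B7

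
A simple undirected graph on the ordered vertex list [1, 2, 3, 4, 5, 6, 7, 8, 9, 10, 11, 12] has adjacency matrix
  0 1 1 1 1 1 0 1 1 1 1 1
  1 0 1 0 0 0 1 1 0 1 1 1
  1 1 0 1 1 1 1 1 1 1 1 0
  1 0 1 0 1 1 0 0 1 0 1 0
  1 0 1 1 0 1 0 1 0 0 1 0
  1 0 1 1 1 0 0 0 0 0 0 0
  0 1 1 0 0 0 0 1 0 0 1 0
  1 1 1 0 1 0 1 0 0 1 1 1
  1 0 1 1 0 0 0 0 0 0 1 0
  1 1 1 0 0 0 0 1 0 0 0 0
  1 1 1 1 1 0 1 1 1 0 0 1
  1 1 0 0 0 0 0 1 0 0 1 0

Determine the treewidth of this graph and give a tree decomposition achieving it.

Treewidth 4.
One such decomposition:
Bags: B1 = {1, 2, 3, 8, 11}  B2 = {2, 3, 7, 8, 11}  B3 = {1, 3, 5, 8, 11}  B4 = {1, 3, 4, 5, 11}  B5 = {1, 3, 4, 5, 6}  B6 = {1, 2, 3, 8, 10}  B7 = {1, 3, 4, 9, 11}  B8 = {1, 2, 8, 11, 12}
Tree: B1–B2, B1–B3, B3–B4, B4–B5, B1–B6, B4–B7, B1–B8

Each bag holds 5 vertices, so the decomposition has width 4, which upper-bounds the treewidth. For the lower bound, the 5 vertices {1, 2, 3, 8, 10} are pairwise adjacent, and any tree decomposition puts a clique entirely inside one bag — forcing width ≥ 4. Combining the bounds, tw(G) = 4.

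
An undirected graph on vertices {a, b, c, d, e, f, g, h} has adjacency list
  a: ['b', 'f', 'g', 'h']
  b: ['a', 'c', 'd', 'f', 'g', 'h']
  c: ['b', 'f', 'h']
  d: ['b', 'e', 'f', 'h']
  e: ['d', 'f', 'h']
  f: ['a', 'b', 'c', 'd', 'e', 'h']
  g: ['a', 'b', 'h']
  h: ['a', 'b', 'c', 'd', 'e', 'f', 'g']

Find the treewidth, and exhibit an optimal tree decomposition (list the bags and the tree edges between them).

The largest bag has 4 vertices, giving width 3; this decomposition certifies tw(G) ≤ 3. Conversely, {a, b, g, h} is a clique of size 4, and the vertices of any clique must share a bag in every tree decomposition; so some bag has ≥ 4 vertices and tw(G) ≥ 3. The upper and lower bounds meet at 3, so that is the treewidth.

Treewidth 3.
One optimal decomposition is:
Bags: B1 = {a, b, f, h}  B2 = {b, c, f, h}  B3 = {b, d, f, h}  B4 = {d, e, f, h}  B5 = {a, b, g, h}
Tree: B1–B2, B2–B3, B3–B4, B1–B5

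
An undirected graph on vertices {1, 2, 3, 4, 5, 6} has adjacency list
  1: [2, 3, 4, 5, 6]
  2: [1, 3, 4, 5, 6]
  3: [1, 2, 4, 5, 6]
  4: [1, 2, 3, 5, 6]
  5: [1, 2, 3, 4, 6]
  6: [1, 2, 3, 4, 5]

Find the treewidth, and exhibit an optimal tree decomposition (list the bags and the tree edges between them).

With just one bag of size 6, the width is 6 − 1 = 5, so tw(G) ≤ 5. Conversely, {1, 2, 3, 4, 5, 6} is a clique of size 6, and the vertices of any clique must share a bag in every tree decomposition; so some bag has ≥ 6 vertices and tw(G) ≥ 5. Hence tw(G) = 5 exactly.

Treewidth 5.
One optimal decomposition is:
Bags: B1 = {1, 2, 3, 4, 5, 6}
Tree: (single bag)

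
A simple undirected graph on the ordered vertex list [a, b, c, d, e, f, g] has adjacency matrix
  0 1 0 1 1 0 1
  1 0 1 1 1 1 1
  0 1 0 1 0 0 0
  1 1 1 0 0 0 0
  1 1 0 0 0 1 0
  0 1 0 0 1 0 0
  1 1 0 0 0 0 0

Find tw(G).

2

A width-2 tree decomposition is:
Bags: B1 = {a, b, d}  B2 = {a, b, e}  B3 = {a, b, g}  B4 = {b, e, f}  B5 = {b, c, d}
Tree: B1–B2, B2–B3, B2–B4, B1–B5
Every bag has size at most 3, so the width is 3 − 1 = 2 and tw(G) ≤ 2. For the lower bound, the 3 vertices {a, b, d} are pairwise adjacent, and any tree decomposition puts a clique entirely inside one bag — forcing width ≥ 2. Therefore the treewidth is 2.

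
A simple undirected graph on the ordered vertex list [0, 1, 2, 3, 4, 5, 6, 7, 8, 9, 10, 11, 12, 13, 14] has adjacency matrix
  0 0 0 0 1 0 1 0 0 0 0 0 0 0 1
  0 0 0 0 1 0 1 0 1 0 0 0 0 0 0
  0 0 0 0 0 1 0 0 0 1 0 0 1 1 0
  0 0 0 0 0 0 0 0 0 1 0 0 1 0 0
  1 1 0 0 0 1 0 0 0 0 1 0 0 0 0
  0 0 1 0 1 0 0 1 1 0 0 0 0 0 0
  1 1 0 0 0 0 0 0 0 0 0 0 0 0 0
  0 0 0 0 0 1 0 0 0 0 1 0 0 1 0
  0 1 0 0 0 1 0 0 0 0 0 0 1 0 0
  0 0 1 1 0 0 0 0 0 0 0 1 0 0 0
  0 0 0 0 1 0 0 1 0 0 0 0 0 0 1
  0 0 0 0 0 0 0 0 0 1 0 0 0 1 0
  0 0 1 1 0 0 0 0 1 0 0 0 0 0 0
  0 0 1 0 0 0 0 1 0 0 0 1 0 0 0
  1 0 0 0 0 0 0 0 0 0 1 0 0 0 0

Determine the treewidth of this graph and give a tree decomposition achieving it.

Treewidth 3.
One such decomposition:
Bags: B1 = {3, 9, 11, 12}  B2 = {2, 9, 11, 12}  B3 = {2, 11, 12, 13}  B4 = {2, 8, 12, 13}  B5 = {2, 5, 8, 13}  B6 = {5, 7, 8, 13}  B7 = {1, 5, 7, 8}  B8 = {1, 4, 5, 7}  B9 = {1, 4, 7, 10}  B10 = {1, 4, 6, 10}  B11 = {0, 4, 6, 10}  B12 = {0, 6, 10, 14}
Tree: B1–B2, B2–B3, B3–B4, B4–B5, B5–B6, B6–B7, B7–B8, B8–B9, B9–B10, B10–B11, B11–B12

Every bag has size at most 4, so the width is 4 − 1 = 3 and tw(G) ≤ 3. For the lower bound: the 4 vertex sets {3,9,11}, {12}, {2}, {5,7,8,13} are disjoint, each induces a connected subgraph, and every pair is joined by at least one edge of G. Contracting each set to a single vertex therefore yields K_{4} as a minor, and since treewidth is minor-monotone, tw(G) ≥ tw(K_{4}) = 3. Hence tw(G) = 3 exactly.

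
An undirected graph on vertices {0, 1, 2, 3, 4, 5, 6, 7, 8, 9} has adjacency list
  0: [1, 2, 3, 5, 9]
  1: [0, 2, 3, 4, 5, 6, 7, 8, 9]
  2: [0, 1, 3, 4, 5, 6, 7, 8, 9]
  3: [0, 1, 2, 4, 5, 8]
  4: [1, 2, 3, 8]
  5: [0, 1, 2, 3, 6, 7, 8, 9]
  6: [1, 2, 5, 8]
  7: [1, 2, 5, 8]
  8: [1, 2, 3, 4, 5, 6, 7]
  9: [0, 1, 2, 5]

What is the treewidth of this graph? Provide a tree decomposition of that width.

Every bag has size at most 5, so the width is 5 − 1 = 4 and tw(G) ≤ 4. For the lower bound, the 5 vertices {1, 2, 3, 4, 8} are pairwise adjacent, and any tree decomposition puts a clique entirely inside one bag — forcing width ≥ 4. The upper and lower bounds meet at 4, so that is the treewidth.

Treewidth 4.
One such decomposition:
Bags: B1 = {1, 2, 3, 5, 8}  B2 = {1, 2, 5, 6, 8}  B3 = {0, 1, 2, 3, 5}  B4 = {1, 2, 3, 4, 8}  B5 = {0, 1, 2, 5, 9}  B6 = {1, 2, 5, 7, 8}
Tree: B1–B2, B1–B3, B1–B4, B3–B5, B2–B6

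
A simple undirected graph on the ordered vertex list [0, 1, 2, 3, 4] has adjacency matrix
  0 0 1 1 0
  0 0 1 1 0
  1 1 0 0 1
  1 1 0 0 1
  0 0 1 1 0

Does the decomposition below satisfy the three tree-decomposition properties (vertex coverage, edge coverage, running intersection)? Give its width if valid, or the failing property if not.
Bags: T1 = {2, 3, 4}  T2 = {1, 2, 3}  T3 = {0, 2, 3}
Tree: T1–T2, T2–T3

Yes; width 2.

Vertex coverage: the bags together contain {0, 1, 2, 3, 4}, the full vertex set. Edge coverage: each edge of G has both endpoints in at least one bag. Running intersection: for every vertex, the bags containing it form a connected subtree. All three properties hold, so this is a valid tree decomposition of width max|bag| − 1 = 2, and hence tw(G) ≤ 2.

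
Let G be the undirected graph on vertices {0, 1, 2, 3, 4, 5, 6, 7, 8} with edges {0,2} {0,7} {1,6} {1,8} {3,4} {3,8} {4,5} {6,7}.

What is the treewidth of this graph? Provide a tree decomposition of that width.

Each bag holds 2 vertices, so the decomposition has width 1, which upper-bounds the treewidth. G has an edge, so its treewidth is at least 1. Hence tw(G) = 1 exactly.

Treewidth 1.
One optimal decomposition is:
Bags: B1 = {4, 5}  B2 = {3, 4}  B3 = {3, 8}  B4 = {1, 8}  B5 = {1, 6}  B6 = {6, 7}  B7 = {0, 7}  B8 = {0, 2}
Tree: B1–B2, B2–B3, B3–B4, B4–B5, B5–B6, B6–B7, B7–B8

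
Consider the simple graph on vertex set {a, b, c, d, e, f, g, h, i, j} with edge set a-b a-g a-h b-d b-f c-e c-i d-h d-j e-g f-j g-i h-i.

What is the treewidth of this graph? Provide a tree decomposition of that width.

Each bag holds 3 vertices, so the decomposition has width 2, which upper-bounds the treewidth. For the lower bound, G contains the cycle c–e–g–i–c, so G is not a forest; only forests have treewidth ≤ 1, hence tw(G) ≥ 2. The upper and lower bounds meet at 2, so that is the treewidth.

Treewidth 2.
One such decomposition:
Bags: B1 = {c, e, i}  B2 = {e, g, i}  B3 = {g, h, i}  B4 = {a, g, h}  B5 = {a, d, h}  B6 = {a, b, d}  B7 = {b, d, j}  B8 = {b, f, j}
Tree: B1–B2, B2–B3, B3–B4, B4–B5, B5–B6, B6–B7, B7–B8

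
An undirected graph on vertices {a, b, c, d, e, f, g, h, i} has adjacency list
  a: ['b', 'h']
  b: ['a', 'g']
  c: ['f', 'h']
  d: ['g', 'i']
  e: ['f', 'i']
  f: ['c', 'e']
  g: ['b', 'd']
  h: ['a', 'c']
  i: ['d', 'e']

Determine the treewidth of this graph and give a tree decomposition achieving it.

Each bag holds 3 vertices, so the decomposition has width 2, which upper-bounds the treewidth. The edges c–f–e–i–d–g–b–a–h–c form a cycle, so G is not a tree and its treewidth is at least 2. Therefore the treewidth is 2.

Treewidth 2.
One optimal decomposition is:
Bags: B1 = {c, e, f}  B2 = {c, e, i}  B3 = {c, d, i}  B4 = {c, d, g}  B5 = {b, c, g}  B6 = {a, b, c}  B7 = {a, c, h}
Tree: B1–B2, B2–B3, B3–B4, B4–B5, B5–B6, B6–B7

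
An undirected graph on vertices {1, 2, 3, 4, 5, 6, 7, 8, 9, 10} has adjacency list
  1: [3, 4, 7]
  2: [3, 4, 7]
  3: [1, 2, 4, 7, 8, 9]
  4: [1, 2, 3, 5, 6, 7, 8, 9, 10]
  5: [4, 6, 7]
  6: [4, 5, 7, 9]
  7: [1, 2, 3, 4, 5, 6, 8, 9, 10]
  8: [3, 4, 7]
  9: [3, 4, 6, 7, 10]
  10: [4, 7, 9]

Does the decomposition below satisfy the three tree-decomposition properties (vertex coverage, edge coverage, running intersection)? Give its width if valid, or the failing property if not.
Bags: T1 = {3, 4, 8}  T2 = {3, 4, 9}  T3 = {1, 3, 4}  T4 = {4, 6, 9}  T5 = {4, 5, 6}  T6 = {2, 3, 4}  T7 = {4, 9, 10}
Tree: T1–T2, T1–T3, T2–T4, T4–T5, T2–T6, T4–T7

A tree decomposition must satisfy three properties: every vertex lies in some bag; for every edge, both endpoints lie together in some bag; and for every vertex, the bags containing it form a connected subtree. Here vertex 7 appears in no bag, so the decomposition is invalid.

No — vertex 7 appears in no bag.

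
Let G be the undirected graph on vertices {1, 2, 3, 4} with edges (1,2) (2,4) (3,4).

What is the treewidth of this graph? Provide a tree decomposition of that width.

Treewidth 1.
One optimal decomposition is:
Bags: B1 = {1, 2}  B2 = {2, 4}  B3 = {3, 4}
Tree: B1–B2, B2–B3

The largest bag has 2 vertices, giving width 1; this decomposition certifies tw(G) ≤ 1. Any graph with an edge has treewidth ≥ 1, and G has the edge 1–2. Therefore the treewidth is 1.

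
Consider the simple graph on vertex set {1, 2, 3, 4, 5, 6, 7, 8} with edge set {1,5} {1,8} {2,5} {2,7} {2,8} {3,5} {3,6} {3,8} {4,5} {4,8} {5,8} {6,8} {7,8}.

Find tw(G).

A width-2 tree decomposition is:
Bags: B1 = {1, 5, 8}  B2 = {2, 5, 8}  B3 = {2, 7, 8}  B4 = {3, 5, 8}  B5 = {3, 6, 8}  B6 = {4, 5, 8}
Tree: B1–B2, B2–B3, B2–B4, B4–B5, B4–B6
The largest bag has 3 vertices, giving width 2; this decomposition certifies tw(G) ≤ 2. Conversely, {1, 5, 8} is a clique of size 3, and the vertices of any clique must share a bag in every tree decomposition; so some bag has ≥ 3 vertices and tw(G) ≥ 2. Combining the bounds, tw(G) = 2.

2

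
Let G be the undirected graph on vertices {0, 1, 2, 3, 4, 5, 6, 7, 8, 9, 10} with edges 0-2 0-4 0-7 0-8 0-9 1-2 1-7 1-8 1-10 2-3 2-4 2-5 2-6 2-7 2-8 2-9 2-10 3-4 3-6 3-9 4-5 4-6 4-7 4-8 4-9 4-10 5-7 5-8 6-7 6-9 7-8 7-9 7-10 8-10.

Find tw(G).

A width-4 tree decomposition is:
Bags: B1 = {2, 4, 5, 7, 8}  B2 = {2, 4, 7, 8, 10}  B3 = {0, 2, 4, 7, 8}  B4 = {0, 2, 4, 7, 9}  B5 = {1, 2, 7, 8, 10}  B6 = {2, 4, 6, 7, 9}  B7 = {2, 3, 4, 6, 9}
Tree: B1–B2, B1–B3, B3–B4, B2–B5, B4–B6, B6–B7
The largest bag has 5 vertices, giving width 4; this decomposition certifies tw(G) ≤ 4. For the lower bound, the 5 vertices {1, 2, 7, 8, 10} are pairwise adjacent, and any tree decomposition puts a clique entirely inside one bag — forcing width ≥ 4. The upper and lower bounds meet at 4, so that is the treewidth.

4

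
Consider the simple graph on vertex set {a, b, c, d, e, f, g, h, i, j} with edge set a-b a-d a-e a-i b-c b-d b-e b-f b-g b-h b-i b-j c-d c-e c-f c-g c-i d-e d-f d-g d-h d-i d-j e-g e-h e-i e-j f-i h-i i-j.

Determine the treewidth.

4

A width-4 tree decomposition is:
Bags: B1 = {b, c, d, e, i}  B2 = {a, b, d, e, i}  B3 = {b, d, e, i, j}  B4 = {b, c, d, f, i}  B5 = {b, d, e, h, i}  B6 = {b, c, d, e, g}
Tree: B1–B2, B1–B3, B1–B4, B1–B5, B1–B6
The largest bag has 5 vertices, giving width 4; this decomposition certifies tw(G) ≤ 4. For the lower bound, the 5 vertices {b, c, d, e, g} are pairwise adjacent, and any tree decomposition puts a clique entirely inside one bag — forcing width ≥ 4. Hence tw(G) = 4 exactly.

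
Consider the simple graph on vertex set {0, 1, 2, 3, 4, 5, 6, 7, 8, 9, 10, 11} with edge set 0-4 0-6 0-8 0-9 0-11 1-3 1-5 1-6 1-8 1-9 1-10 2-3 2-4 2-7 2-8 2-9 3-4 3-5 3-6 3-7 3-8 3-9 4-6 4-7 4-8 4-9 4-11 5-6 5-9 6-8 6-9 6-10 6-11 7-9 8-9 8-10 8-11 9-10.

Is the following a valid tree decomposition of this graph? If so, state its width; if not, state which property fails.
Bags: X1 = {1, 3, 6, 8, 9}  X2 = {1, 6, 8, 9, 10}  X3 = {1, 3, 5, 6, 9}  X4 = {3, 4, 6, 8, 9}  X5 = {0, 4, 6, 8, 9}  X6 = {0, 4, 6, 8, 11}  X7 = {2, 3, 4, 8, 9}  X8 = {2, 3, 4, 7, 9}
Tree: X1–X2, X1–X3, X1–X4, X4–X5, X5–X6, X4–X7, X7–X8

Every vertex of G appears in some bag (union = {0, 1, 2, 3, 4, 5, 6, 7, 8, 9, 10, 11}); every edge is covered by a bag; and for each vertex v the set of bags containing v is connected in the bag tree. The decomposition is therefore valid. The largest bag has 5 vertices, so the width is 4.

Yes; width 4.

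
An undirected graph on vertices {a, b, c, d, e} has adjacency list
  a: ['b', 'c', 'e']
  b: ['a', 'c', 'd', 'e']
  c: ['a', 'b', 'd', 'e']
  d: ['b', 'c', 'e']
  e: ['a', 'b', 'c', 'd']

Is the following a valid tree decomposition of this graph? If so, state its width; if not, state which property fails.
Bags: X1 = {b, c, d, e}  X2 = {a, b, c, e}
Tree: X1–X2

Yes; width 3.

Checking the three conditions: (i) the bags cover all of {a, b, c, d, e}; (ii) for each edge, some bag contains both endpoints; (iii) the bags containing any fixed vertex form a subtree. All hold, so the decomposition is valid with width 4 − 1 = 3.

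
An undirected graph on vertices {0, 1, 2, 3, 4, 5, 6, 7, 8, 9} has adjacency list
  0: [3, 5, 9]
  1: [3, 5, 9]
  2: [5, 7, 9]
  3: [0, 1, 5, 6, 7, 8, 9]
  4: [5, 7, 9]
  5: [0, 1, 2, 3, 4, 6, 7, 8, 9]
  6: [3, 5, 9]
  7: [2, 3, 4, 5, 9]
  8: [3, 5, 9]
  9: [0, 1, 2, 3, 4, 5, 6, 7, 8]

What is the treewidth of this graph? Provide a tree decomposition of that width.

Each bag holds 4 vertices, so the decomposition has width 3, which upper-bounds the treewidth. For the lower bound, the 4 vertices {2, 5, 7, 9} are pairwise adjacent, and any tree decomposition puts a clique entirely inside one bag — forcing width ≥ 3. The upper and lower bounds meet at 3, so that is the treewidth.

Treewidth 3.
One optimal decomposition is:
Bags: B1 = {3, 5, 7, 9}  B2 = {1, 3, 5, 9}  B3 = {3, 5, 6, 9}  B4 = {2, 5, 7, 9}  B5 = {4, 5, 7, 9}  B6 = {3, 5, 8, 9}  B7 = {0, 3, 5, 9}
Tree: B1–B2, B1–B3, B1–B4, B4–B5, B2–B6, B2–B7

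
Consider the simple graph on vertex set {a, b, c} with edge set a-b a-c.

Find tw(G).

1

A width-1 tree decomposition is:
Bags: B1 = {a, b}  B2 = {a, c}
Tree: B1–B2
The largest bag has 2 vertices, giving width 1; this decomposition certifies tw(G) ≤ 1. G has an edge, so its treewidth is at least 1. Combining the bounds, tw(G) = 1.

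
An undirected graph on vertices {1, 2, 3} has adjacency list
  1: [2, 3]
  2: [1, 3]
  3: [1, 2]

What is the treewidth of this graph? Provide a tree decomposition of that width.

Treewidth 2.
Bags: B1 = {1, 2, 3}
Tree: (single bag)

With just one bag of size 3, the width is 3 − 1 = 2, so tw(G) ≤ 2. For the lower bound, the 3 vertices {1, 2, 3} are pairwise adjacent, and any tree decomposition puts a clique entirely inside one bag — forcing width ≥ 2. Combining the bounds, tw(G) = 2.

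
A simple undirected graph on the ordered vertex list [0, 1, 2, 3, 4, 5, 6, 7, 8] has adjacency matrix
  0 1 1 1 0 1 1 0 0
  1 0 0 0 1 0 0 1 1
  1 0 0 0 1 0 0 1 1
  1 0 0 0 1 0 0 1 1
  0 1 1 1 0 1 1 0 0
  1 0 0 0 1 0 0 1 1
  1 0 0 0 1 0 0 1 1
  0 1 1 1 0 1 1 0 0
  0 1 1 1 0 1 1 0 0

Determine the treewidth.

A width-4 tree decomposition is:
Bags: B1 = {0, 1, 4, 7, 8}  B2 = {0, 3, 4, 7, 8}  B3 = {0, 2, 4, 7, 8}  B4 = {0, 4, 6, 7, 8}  B5 = {0, 4, 5, 7, 8}
Tree: B1–B2, B2–B3, B3–B4, B4–B5
Each bag holds 5 vertices, so the decomposition has width 4, which upper-bounds the treewidth. For the lower bound: the 5 vertex sets {0,1}, {3,4}, {2,7}, {8}, {6} are disjoint, each induces a connected subgraph, and every pair is joined by at least one edge of G. Contracting each set to a single vertex therefore yields K_{5} as a minor, and since treewidth is minor-monotone, tw(G) ≥ tw(K_{5}) = 4. Therefore the treewidth is 4.

4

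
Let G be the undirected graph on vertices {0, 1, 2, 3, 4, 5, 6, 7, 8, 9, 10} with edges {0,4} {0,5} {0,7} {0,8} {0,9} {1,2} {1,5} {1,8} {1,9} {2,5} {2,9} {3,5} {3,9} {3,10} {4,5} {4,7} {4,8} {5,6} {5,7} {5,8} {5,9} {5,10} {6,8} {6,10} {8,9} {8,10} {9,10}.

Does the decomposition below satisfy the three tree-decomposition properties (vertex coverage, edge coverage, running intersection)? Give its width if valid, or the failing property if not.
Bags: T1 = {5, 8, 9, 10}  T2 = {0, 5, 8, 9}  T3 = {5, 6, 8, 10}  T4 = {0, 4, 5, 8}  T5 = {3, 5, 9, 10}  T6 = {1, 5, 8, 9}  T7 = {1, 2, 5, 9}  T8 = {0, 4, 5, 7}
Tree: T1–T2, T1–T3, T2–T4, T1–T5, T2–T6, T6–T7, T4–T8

Checking the three conditions: (i) the bags cover all of {0, 1, 2, 3, 4, 5, 6, 7, 8, 9, 10}; (ii) for each edge, some bag contains both endpoints; (iii) the bags containing any fixed vertex form a subtree. All hold, so the decomposition is valid with width 4 − 1 = 3.

Yes; width 3.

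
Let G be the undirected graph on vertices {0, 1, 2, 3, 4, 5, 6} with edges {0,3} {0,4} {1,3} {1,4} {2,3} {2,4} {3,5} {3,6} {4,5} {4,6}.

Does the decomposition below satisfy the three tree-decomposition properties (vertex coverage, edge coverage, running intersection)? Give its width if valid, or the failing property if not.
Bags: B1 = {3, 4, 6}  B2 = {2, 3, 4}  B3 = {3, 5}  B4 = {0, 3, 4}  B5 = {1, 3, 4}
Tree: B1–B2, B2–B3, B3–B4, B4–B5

A tree decomposition must satisfy three properties: every vertex lies in some bag; for every edge, both endpoints lie together in some bag; and for every vertex, the bags containing it form a connected subtree. Here edge (4,5) lies in no bag, so the decomposition is invalid.

No — edge (4,5) lies in no bag.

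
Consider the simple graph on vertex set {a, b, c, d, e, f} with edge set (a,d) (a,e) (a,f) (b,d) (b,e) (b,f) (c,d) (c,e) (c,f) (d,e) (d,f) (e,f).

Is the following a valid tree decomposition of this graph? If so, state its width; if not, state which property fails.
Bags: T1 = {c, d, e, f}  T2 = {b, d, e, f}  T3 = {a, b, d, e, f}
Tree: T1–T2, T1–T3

A tree decomposition must satisfy three properties: every vertex lies in some bag; for every edge, both endpoints lie together in some bag; and for every vertex, the bags containing it form a connected subtree. Here bags containing vertex b are not connected in the tree, so the decomposition is invalid.

No — bags containing vertex b are not connected in the tree.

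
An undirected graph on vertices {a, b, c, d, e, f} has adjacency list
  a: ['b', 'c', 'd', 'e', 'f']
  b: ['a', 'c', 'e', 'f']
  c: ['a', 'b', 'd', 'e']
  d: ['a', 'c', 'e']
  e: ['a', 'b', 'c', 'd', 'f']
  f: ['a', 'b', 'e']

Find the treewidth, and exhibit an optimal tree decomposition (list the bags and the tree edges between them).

The largest bag has 4 vertices, giving width 3; this decomposition certifies tw(G) ≤ 3. Conversely, {a, c, d, e} is a clique of size 4, and the vertices of any clique must share a bag in every tree decomposition; so some bag has ≥ 4 vertices and tw(G) ≥ 3. Hence tw(G) = 3 exactly.

Treewidth 3.
One such decomposition:
Bags: B1 = {a, c, d, e}  B2 = {a, b, c, e}  B3 = {a, b, e, f}
Tree: B1–B2, B2–B3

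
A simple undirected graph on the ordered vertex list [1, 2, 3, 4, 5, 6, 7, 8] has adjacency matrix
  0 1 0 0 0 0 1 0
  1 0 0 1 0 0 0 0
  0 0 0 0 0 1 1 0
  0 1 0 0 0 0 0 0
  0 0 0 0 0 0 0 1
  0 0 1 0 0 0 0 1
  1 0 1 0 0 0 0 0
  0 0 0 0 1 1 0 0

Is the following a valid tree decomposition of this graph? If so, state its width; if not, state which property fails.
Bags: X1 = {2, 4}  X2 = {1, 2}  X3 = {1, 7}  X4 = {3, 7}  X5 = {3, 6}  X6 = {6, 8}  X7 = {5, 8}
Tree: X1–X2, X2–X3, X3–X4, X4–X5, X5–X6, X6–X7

Every vertex of G appears in some bag (union = {1, 2, 3, 4, 5, 6, 7, 8}); every edge is covered by a bag; and for each vertex v the set of bags containing v is connected in the bag tree. The decomposition is therefore valid. The largest bag has 2 vertices, so the width is 1.

Yes; width 1.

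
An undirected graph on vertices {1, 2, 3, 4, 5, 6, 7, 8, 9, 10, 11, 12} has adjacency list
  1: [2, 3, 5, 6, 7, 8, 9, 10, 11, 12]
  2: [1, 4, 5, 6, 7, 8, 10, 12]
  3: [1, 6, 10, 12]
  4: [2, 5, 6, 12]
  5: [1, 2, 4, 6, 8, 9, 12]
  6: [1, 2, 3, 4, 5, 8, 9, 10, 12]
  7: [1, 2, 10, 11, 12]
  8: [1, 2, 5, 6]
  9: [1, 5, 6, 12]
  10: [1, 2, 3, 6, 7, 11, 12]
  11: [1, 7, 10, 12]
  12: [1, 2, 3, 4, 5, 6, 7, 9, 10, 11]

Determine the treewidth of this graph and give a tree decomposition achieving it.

The largest bag has 5 vertices, giving width 4; this decomposition certifies tw(G) ≤ 4. For the lower bound, the 5 vertices {1, 2, 5, 6, 8} are pairwise adjacent, and any tree decomposition puts a clique entirely inside one bag — forcing width ≥ 4. Therefore the treewidth is 4.

Treewidth 4.
One optimal decomposition is:
Bags: B1 = {1, 2, 6, 10, 12}  B2 = {1, 2, 7, 10, 12}  B3 = {1, 2, 5, 6, 12}  B4 = {1, 3, 6, 10, 12}  B5 = {1, 2, 5, 6, 8}  B6 = {1, 7, 10, 11, 12}  B7 = {1, 5, 6, 9, 12}  B8 = {2, 4, 5, 6, 12}
Tree: B1–B2, B1–B3, B1–B4, B3–B5, B2–B6, B3–B7, B3–B8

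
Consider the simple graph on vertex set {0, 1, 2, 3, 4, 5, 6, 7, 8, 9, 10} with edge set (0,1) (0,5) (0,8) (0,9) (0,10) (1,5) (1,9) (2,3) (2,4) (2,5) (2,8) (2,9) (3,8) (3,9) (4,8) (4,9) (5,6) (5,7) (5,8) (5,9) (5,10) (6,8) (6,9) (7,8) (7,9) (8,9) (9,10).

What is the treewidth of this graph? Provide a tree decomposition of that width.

Every bag has size at most 4, so the width is 4 − 1 = 3 and tw(G) ≤ 3. For the lower bound, the 4 vertices {2, 3, 8, 9} are pairwise adjacent, and any tree decomposition puts a clique entirely inside one bag — forcing width ≥ 3. Therefore the treewidth is 3.

Treewidth 3.
One optimal decomposition is:
Bags: B1 = {0, 5, 9, 10}  B2 = {0, 5, 8, 9}  B3 = {2, 5, 8, 9}  B4 = {2, 3, 8, 9}  B5 = {5, 7, 8, 9}  B6 = {0, 1, 5, 9}  B7 = {5, 6, 8, 9}  B8 = {2, 4, 8, 9}
Tree: B1–B2, B2–B3, B3–B4, B2–B5, B2–B6, B5–B7, B4–B8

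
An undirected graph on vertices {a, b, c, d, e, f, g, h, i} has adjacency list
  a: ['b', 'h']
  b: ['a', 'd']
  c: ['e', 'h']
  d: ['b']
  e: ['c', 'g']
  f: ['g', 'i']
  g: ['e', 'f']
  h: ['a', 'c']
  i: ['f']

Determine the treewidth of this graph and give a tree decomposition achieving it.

Treewidth 1.
Bags: B1 = {f, i}  B2 = {f, g}  B3 = {e, g}  B4 = {c, e}  B5 = {c, h}  B6 = {a, h}  B7 = {a, b}  B8 = {b, d}
Tree: B1–B2, B2–B3, B3–B4, B4–B5, B5–B6, B6–B7, B7–B8

The largest bag has 2 vertices, giving width 1; this decomposition certifies tw(G) ≤ 1. G has an edge, so its treewidth is at least 1. Therefore the treewidth is 1.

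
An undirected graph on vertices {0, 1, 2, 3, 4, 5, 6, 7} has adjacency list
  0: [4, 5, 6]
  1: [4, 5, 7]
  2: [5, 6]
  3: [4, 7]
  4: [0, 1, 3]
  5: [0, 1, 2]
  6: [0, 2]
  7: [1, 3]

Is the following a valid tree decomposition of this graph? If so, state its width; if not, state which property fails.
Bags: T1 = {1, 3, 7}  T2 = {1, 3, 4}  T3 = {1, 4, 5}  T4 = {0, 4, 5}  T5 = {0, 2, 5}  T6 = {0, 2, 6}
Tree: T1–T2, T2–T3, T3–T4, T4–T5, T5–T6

Vertex coverage: the bags together contain {0, 1, 2, 3, 4, 5, 6, 7}, the full vertex set. Edge coverage: each edge of G has both endpoints in at least one bag. Running intersection: for every vertex, the bags containing it form a connected subtree. All three properties hold, so this is a valid tree decomposition of width max|bag| − 1 = 2, and hence tw(G) ≤ 2.

Yes; width 2.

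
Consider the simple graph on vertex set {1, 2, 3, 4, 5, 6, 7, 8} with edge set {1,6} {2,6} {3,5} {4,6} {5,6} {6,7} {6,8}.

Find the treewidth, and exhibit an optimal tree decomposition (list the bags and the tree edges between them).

Each bag holds 2 vertices, so the decomposition has width 1, which upper-bounds the treewidth. Since G has at least one edge (e.g. 7–6), it is not an edgeless graph, so tw(G) ≥ 1. The upper and lower bounds meet at 1, so that is the treewidth.

Treewidth 1.
One optimal decomposition is:
Bags: B1 = {6, 7}  B2 = {5, 6}  B3 = {2, 6}  B4 = {6, 8}  B5 = {4, 6}  B6 = {1, 6}  B7 = {3, 5}
Tree: B1–B2, B2–B3, B2–B4, B4–B5, B3–B6, B2–B7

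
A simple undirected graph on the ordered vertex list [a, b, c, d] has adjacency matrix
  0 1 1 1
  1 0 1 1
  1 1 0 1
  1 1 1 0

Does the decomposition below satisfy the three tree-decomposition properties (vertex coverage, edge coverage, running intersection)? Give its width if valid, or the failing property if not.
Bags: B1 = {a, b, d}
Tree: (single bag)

No — vertex c appears in no bag.

A tree decomposition must satisfy three properties: every vertex lies in some bag; for every edge, both endpoints lie together in some bag; and for every vertex, the bags containing it form a connected subtree. Here vertex c appears in no bag, so the decomposition is invalid.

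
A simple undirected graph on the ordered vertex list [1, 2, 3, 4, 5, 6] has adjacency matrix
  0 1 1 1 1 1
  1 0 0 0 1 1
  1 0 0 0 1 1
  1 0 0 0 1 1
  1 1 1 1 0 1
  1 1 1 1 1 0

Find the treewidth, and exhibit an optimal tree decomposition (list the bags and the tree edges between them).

The largest bag has 4 vertices, giving width 3; this decomposition certifies tw(G) ≤ 3. Conversely, {1, 2, 5, 6} is a clique of size 4, and the vertices of any clique must share a bag in every tree decomposition; so some bag has ≥ 4 vertices and tw(G) ≥ 3. Therefore the treewidth is 3.

Treewidth 3.
Bags: B1 = {1, 3, 5, 6}  B2 = {1, 4, 5, 6}  B3 = {1, 2, 5, 6}
Tree: B1–B2, B2–B3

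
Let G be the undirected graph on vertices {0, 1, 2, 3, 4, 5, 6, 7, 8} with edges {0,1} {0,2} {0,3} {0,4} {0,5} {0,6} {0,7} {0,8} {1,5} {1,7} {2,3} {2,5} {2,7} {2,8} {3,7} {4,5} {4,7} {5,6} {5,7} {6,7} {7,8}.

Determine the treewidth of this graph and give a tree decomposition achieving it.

Treewidth 3.
Bags: B1 = {0, 2, 5, 7}  B2 = {0, 2, 7, 8}  B3 = {0, 5, 6, 7}  B4 = {0, 4, 5, 7}  B5 = {0, 1, 5, 7}  B6 = {0, 2, 3, 7}
Tree: B1–B2, B1–B3, B1–B4, B3–B5, B2–B6

The largest bag has 4 vertices, giving width 3; this decomposition certifies tw(G) ≤ 3. For the lower bound, the 4 vertices {0, 2, 7, 8} are pairwise adjacent, and any tree decomposition puts a clique entirely inside one bag — forcing width ≥ 3. The upper and lower bounds meet at 3, so that is the treewidth.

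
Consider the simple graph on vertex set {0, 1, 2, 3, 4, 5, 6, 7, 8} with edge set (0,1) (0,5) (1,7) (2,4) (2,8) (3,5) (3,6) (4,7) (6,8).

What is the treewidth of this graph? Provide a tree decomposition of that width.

Treewidth 2.
One optimal decomposition is:
Bags: B1 = {0, 1, 7}  B2 = {0, 4, 7}  B3 = {0, 2, 4}  B4 = {0, 2, 8}  B5 = {0, 6, 8}  B6 = {0, 3, 6}  B7 = {0, 3, 5}
Tree: B1–B2, B2–B3, B3–B4, B4–B5, B5–B6, B6–B7

Each bag holds 3 vertices, so the decomposition has width 2, which upper-bounds the treewidth. The edges 0–1–7–4–2–8–6–3–5–0 form a cycle, so G is not a tree and its treewidth is at least 2. Combining the bounds, tw(G) = 2.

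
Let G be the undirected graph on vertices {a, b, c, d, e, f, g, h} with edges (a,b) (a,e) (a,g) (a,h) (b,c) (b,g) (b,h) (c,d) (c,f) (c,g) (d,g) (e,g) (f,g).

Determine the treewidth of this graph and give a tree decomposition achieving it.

Treewidth 2.
One optimal decomposition is:
Bags: B1 = {a, b, g}  B2 = {a, e, g}  B3 = {b, c, g}  B4 = {c, d, g}  B5 = {a, b, h}  B6 = {c, f, g}
Tree: B1–B2, B1–B3, B3–B4, B1–B5, B3–B6

Every bag has size at most 3, so the width is 3 − 1 = 2 and tw(G) ≤ 2. On the other hand G contains the 3-clique {a, e, g}. A clique must lie in a single bag of any decomposition, so no decomposition can have width below 2. The upper and lower bounds meet at 2, so that is the treewidth.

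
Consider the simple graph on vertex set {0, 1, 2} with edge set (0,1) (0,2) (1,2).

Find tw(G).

2

A width-2 tree decomposition is:
Bags: B1 = {0, 1, 2}
Tree: (single bag)
A single bag containing all 3 vertices is trivially a valid decomposition of width 2. Conversely, {0, 1, 2} is a clique of size 3, and the vertices of any clique must share a bag in every tree decomposition; so some bag has ≥ 3 vertices and tw(G) ≥ 2. The upper and lower bounds meet at 2, so that is the treewidth.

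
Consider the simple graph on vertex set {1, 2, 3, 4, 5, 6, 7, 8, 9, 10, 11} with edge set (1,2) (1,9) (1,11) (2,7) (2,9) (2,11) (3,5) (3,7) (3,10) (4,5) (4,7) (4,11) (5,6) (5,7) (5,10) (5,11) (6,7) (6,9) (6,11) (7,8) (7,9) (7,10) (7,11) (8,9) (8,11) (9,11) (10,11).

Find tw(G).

3

A width-3 tree decomposition is:
Bags: B1 = {1, 2, 9, 11}  B2 = {2, 7, 9, 11}  B3 = {6, 7, 9, 11}  B4 = {7, 8, 9, 11}  B5 = {5, 6, 7, 11}  B6 = {5, 7, 10, 11}  B7 = {3, 5, 7, 10}  B8 = {4, 5, 7, 11}
Tree: B1–B2, B2–B3, B2–B4, B3–B5, B5–B6, B6–B7, B6–B8
Each bag holds 4 vertices, so the decomposition has width 3, which upper-bounds the treewidth. For the lower bound, the 4 vertices {1, 2, 9, 11} are pairwise adjacent, and any tree decomposition puts a clique entirely inside one bag — forcing width ≥ 3. The upper and lower bounds meet at 3, so that is the treewidth.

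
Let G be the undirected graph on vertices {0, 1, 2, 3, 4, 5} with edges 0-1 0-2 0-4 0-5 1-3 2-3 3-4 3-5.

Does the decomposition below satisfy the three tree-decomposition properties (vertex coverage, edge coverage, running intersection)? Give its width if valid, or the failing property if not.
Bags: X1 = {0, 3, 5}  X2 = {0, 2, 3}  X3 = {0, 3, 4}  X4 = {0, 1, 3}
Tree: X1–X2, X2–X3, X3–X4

Yes; width 2.

Checking the three conditions: (i) the bags cover all of {0, 1, 2, 3, 4, 5}; (ii) for each edge, some bag contains both endpoints; (iii) the bags containing any fixed vertex form a subtree. All hold, so the decomposition is valid with width 3 − 1 = 2.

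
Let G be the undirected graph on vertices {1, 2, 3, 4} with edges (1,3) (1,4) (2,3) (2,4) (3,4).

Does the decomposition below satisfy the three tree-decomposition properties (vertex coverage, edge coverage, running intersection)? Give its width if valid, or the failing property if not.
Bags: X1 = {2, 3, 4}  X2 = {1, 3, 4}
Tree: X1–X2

Every vertex of G appears in some bag (union = {1, 2, 3, 4}); every edge is covered by a bag; and for each vertex v the set of bags containing v is connected in the bag tree. The decomposition is therefore valid. The largest bag has 3 vertices, so the width is 2.

Yes; width 2.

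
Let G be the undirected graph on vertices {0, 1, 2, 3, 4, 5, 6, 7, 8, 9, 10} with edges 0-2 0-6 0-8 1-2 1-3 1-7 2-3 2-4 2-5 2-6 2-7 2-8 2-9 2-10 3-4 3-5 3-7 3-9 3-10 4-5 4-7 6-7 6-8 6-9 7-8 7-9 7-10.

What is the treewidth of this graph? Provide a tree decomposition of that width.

Every bag has size at most 4, so the width is 4 − 1 = 3 and tw(G) ≤ 3. Conversely, {0, 2, 6, 8} is a clique of size 4, and the vertices of any clique must share a bag in every tree decomposition; so some bag has ≥ 4 vertices and tw(G) ≥ 3. The upper and lower bounds meet at 3, so that is the treewidth.

Treewidth 3.
One optimal decomposition is:
Bags: B1 = {2, 6, 7, 8}  B2 = {2, 6, 7, 9}  B3 = {2, 3, 7, 9}  B4 = {2, 3, 4, 7}  B5 = {2, 3, 7, 10}  B6 = {0, 2, 6, 8}  B7 = {2, 3, 4, 5}  B8 = {1, 2, 3, 7}
Tree: B1–B2, B2–B3, B3–B4, B4–B5, B1–B6, B4–B7, B5–B8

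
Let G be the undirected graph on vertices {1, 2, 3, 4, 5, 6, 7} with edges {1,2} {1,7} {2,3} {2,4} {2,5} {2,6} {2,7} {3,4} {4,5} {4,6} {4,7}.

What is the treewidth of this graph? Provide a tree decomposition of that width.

Each bag holds 3 vertices, so the decomposition has width 2, which upper-bounds the treewidth. Conversely, {1, 2, 7} is a clique of size 3, and the vertices of any clique must share a bag in every tree decomposition; so some bag has ≥ 3 vertices and tw(G) ≥ 2. Hence tw(G) = 2 exactly.

Treewidth 2.
One such decomposition:
Bags: B1 = {2, 4, 6}  B2 = {2, 4, 7}  B3 = {2, 3, 4}  B4 = {2, 4, 5}  B5 = {1, 2, 7}
Tree: B1–B2, B2–B3, B2–B4, B2–B5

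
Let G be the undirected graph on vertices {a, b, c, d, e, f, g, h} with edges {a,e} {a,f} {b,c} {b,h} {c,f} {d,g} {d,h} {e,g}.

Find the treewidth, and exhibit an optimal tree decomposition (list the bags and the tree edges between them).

Treewidth 2.
One optimal decomposition is:
Bags: B1 = {b, d, h}  B2 = {b, c, d}  B3 = {c, d, f}  B4 = {a, d, f}  B5 = {a, d, e}  B6 = {d, e, g}
Tree: B1–B2, B2–B3, B3–B4, B4–B5, B5–B6

Every bag has size at most 3, so the width is 3 − 1 = 2 and tw(G) ≤ 2. Since d–h–b–c–f–a–e–g–d is a cycle in G, G is not acyclic. Forests are exactly the graphs of treewidth ≤ 1, so tw(G) ≥ 2. Combining the bounds, tw(G) = 2.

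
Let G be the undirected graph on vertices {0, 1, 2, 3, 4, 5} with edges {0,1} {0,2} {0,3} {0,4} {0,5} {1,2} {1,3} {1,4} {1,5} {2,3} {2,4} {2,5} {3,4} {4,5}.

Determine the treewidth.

4

A width-4 tree decomposition is:
Bags: B1 = {0, 1, 2, 3, 4}  B2 = {0, 1, 2, 4, 5}
Tree: B1–B2
Each bag holds 5 vertices, so the decomposition has width 4, which upper-bounds the treewidth. On the other hand G contains the 5-clique {0, 1, 2, 3, 4}. A clique must lie in a single bag of any decomposition, so no decomposition can have width below 4. The upper and lower bounds meet at 4, so that is the treewidth.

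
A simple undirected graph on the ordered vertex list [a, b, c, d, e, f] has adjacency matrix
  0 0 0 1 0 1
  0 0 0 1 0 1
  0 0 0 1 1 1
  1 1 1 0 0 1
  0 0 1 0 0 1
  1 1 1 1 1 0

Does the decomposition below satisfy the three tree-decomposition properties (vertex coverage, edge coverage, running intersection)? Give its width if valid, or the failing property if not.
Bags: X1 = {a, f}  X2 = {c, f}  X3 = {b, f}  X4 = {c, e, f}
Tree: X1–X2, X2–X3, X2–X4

A tree decomposition must satisfy three properties: every vertex lies in some bag; for every edge, both endpoints lie together in some bag; and for every vertex, the bags containing it form a connected subtree. Here vertex d appears in no bag, so the decomposition is invalid.

No — vertex d appears in no bag.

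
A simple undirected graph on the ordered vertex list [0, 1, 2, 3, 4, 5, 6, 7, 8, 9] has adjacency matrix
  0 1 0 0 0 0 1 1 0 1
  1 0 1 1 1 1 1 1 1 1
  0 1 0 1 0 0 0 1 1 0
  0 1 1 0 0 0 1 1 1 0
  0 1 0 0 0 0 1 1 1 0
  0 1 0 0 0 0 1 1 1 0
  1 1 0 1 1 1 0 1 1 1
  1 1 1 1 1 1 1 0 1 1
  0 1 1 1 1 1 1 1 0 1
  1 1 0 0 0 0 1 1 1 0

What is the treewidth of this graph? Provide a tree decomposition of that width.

Treewidth 4.
Bags: B1 = {1, 2, 3, 7, 8}  B2 = {1, 3, 6, 7, 8}  B3 = {1, 5, 6, 7, 8}  B4 = {1, 4, 6, 7, 8}  B5 = {1, 6, 7, 8, 9}  B6 = {0, 1, 6, 7, 9}
Tree: B1–B2, B2–B3, B2–B4, B2–B5, B5–B6

The largest bag has 5 vertices, giving width 4; this decomposition certifies tw(G) ≤ 4. On the other hand G contains the 5-clique {1, 2, 3, 7, 8}. A clique must lie in a single bag of any decomposition, so no decomposition can have width below 4. The upper and lower bounds meet at 4, so that is the treewidth.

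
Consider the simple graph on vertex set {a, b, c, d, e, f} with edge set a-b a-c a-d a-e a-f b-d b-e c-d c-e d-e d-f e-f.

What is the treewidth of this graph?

3

A width-3 tree decomposition is:
Bags: B1 = {a, c, d, e}  B2 = {a, d, e, f}  B3 = {a, b, d, e}
Tree: B1–B2, B1–B3
The largest bag has 4 vertices, giving width 3; this decomposition certifies tw(G) ≤ 3. On the other hand G contains the 4-clique {a, c, d, e}. A clique must lie in a single bag of any decomposition, so no decomposition can have width below 3. Therefore the treewidth is 3.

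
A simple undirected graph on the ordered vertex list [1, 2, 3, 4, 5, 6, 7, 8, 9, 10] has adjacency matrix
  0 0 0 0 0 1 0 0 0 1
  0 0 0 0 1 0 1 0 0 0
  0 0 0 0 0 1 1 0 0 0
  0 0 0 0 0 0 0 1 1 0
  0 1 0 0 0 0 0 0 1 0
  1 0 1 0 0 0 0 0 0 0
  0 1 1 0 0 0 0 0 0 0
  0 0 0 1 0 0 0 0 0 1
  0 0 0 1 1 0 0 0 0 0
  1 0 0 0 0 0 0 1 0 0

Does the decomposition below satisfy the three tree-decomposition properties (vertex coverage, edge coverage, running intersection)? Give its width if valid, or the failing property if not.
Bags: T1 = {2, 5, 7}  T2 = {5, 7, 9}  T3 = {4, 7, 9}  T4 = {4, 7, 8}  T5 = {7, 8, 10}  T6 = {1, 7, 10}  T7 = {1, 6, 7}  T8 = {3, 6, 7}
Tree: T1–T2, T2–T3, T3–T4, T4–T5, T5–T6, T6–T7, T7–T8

Yes; width 2.

Vertex coverage: the bags together contain {1, 2, 3, 4, 5, 6, 7, 8, 9, 10}, the full vertex set. Edge coverage: each edge of G has both endpoints in at least one bag. Running intersection: for every vertex, the bags containing it form a connected subtree. All three properties hold, so this is a valid tree decomposition of width max|bag| − 1 = 2, and hence tw(G) ≤ 2.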